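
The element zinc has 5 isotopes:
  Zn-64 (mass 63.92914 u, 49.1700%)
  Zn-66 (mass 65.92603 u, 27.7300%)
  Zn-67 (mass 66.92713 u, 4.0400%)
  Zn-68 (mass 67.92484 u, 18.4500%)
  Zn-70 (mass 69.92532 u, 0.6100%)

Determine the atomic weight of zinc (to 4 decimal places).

65.3778 u

Weight each isotope mass by its fractional abundance: 0.491700 × 63.92914 + 0.277300 × 65.92603 + 0.040400 × 66.92713 + 0.184500 × 67.92484 + 0.006100 × 69.92532
= 31.433958 + 18.281288 + 2.703856 + 12.532133 + 0.426544 = 65.377779 u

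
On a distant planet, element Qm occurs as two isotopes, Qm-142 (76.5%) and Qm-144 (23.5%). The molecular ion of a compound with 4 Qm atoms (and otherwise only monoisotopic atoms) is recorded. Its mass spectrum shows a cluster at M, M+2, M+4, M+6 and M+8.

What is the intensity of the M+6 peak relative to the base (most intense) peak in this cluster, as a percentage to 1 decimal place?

Term probabilities: M 0.3425, M+2 0.4208, M+4 0.1939, M+6 0.0397, M+8 0.0030. Base peak = M+2.
P(M+2) = C(4,1) × 0.765^3 × 0.235^1 = 4 × 0.44769713 × 0.2350 = 0.420835 (base)
P(M+6) = C(4,3) × 0.765^1 × 0.235^3 = 4 × 0.7650 × 0.01297787 = 0.039712
Relative intensity = 0.039712 / 0.420835 × 100 = 9.4

9.4%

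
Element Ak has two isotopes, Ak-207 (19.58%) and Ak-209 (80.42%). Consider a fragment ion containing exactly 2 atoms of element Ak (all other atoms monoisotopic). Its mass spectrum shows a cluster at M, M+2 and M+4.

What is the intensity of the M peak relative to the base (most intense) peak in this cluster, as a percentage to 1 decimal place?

5.9%

Term probabilities: M 0.0383, M+2 0.3149, M+4 0.6467. Base peak = M+4.
P(M+4) = C(2,2) × 0.1958^0 × 0.8042^2 = 1 × 1.0000 × 0.64673764 = 0.646738 (base)
P(M) = C(2,0) × 0.1958^2 × 0.8042^0 = 1 × 0.03833764 × 1.0000 = 0.038338
Relative intensity = 0.038338 / 0.646738 × 100 = 5.9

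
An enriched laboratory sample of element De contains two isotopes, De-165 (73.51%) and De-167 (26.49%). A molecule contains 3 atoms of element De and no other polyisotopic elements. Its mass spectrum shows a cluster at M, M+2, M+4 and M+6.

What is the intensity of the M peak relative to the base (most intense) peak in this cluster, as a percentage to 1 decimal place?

92.5%

Binomial terms of (0.7351 + 0.2649)^3: M 0.3972, M+2 0.4294, M+4 0.1548, M+6 0.0186 → M+2 is the base peak.
P(M+2) = C(3,1) × 0.7351^2 × 0.2649^1 = 3 × 0.54037201 × 0.2649 = 0.429434 (base)
P(M) = C(3,0) × 0.7351^3 × 0.2649^0 = 1 × 0.39722746 × 1.0000 = 0.397227
Relative intensity = 0.397227 / 0.429434 × 100 = 92.5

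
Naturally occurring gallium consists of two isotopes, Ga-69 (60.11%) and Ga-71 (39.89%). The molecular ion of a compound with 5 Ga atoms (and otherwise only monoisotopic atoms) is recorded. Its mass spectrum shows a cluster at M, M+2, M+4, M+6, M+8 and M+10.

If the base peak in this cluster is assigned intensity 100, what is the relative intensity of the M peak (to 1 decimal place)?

22.7

(0.6011 + 0.3989)^5 gives M 0.0785, M+2 0.2604, M+4 0.3456, M+6 0.2293, M+8 0.0761, M+10 0.0101; the largest is M+4.
P(M+4) = C(5,2) × 0.6011^3 × 0.3989^2 = 10 × 0.21719018 × 0.15912121 = 0.345596 (base)
P(M) = C(5,0) × 0.6011^5 × 0.3989^0 = 1 × 0.07847542 × 1.0000 = 0.078475
Relative intensity = 0.078475 / 0.345596 × 100 = 22.7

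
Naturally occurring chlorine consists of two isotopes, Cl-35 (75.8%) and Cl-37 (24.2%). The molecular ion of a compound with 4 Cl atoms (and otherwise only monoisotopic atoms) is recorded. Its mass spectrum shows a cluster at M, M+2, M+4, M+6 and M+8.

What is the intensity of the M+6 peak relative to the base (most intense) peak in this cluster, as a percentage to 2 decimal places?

(0.758 + 0.242)^4 gives M 0.3301, M+2 0.4216, M+4 0.2019, M+6 0.0430, M+8 0.0034; the largest is M+2.
P(M+2) = C(4,1) × 0.758^3 × 0.242^1 = 4 × 0.43551951 × 0.2420 = 0.421583 (base)
P(M+6) = C(4,3) × 0.758^1 × 0.242^3 = 4 × 0.7580 × 0.01417249 = 0.042971
Relative intensity = 0.042971 / 0.421583 × 100 = 10.19

10.19%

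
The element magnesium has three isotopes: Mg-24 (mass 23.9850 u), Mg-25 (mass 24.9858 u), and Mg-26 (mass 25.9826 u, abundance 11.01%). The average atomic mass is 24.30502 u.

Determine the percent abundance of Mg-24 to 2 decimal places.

The remaining 88.99% is split between Mg-24 (fraction x) and Mg-25 (fraction 0.8899 − x).
Substituting: 23.9850x + 24.9858(0.8899 − x) = 21.44433574
(23.9850 − 24.9858)x = -0.79052768  ⇒  x = 0.78990, y = 0.10000
Mg-24: 78.99%, Mg-25: 10.00%.

78.99%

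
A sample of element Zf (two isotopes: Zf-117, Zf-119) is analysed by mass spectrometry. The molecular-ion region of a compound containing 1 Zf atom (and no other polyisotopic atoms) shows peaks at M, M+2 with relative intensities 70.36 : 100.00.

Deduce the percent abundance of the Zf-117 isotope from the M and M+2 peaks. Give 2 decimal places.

Write p for the Zf-117 fraction. I(M+2)/I(M) = [C(1,1)·p^0·(1−p)] / p^1 = 1·(1−p)/p = 100.00/70.36 = 1.4213
(1−p)/p = 1.4213/1 = 1.4213  ⇒  p = 1/(1 + 1.4213) = 0.4130
Zf-117: 41.30%, Zf-119: 58.70%.

41.30%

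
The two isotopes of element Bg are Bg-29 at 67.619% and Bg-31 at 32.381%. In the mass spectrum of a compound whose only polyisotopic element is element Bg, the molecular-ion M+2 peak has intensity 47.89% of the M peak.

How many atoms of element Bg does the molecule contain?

1

The M+2/M ratio from n Bg atoms is n · q/p = n · 0.32381/0.67619.
n = 0.4789 × 0.67619/0.32381 = 1.00 ≈ 1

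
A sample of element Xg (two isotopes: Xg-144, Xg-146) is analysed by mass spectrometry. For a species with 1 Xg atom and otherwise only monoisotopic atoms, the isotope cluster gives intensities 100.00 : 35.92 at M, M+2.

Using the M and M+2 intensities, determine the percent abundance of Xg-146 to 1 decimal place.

26.4%

If p is the fraction of Xg that is Xg-144, then I(M+2)/I(M) = [C(1,1)·p^0·(1−p)] / p^1 = 1·(1−p)/p = 35.92/100.00 = 0.3592
(1−p)/p = 0.3592/1 = 0.3592  ⇒  p = 1/(1 + 0.3592) = 0.7357
Xg-144: 73.6%, Xg-146: 26.4%.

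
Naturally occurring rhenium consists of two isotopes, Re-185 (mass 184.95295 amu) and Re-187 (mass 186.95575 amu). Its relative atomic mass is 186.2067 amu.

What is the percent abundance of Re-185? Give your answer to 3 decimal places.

37.400%

Writing the weighted mean with unknown fraction x of Re-185:
184.95295·x + 186.95575·(1 − x) = 186.2067
(184.95295 − 186.95575)·x = 186.2067 − 186.95575
x = -0.74905 / -2.00280 = 0.37400 → 37.400% Re-185, 62.600% Re-187.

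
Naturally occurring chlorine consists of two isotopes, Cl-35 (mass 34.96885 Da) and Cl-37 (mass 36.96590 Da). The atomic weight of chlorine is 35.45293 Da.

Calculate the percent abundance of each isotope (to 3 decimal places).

Cl-35: 75.760%, Cl-37: 24.240%

Writing the weighted mean with unknown fraction x of Cl-35:
34.96885·x + 36.96590·(1 − x) = 35.45293
(34.96885 − 36.96590)·x = 35.45293 − 36.96590
x = -1.51297 / -1.99705 = 0.75760 → 75.760% Cl-35, 24.240% Cl-37.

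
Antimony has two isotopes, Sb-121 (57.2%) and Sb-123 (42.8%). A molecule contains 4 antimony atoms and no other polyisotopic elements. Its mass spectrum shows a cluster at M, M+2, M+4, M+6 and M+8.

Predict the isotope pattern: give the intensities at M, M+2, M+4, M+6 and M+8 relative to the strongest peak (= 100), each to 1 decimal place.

Expanding (0.572 + 0.428)^4:
P(M) = 0.572^4 = 0.107049
P(M+2) = 4 × 0.572^3 × 0.428^1 = 0.320400
P(M+4) = 6 × 0.572^2 × 0.428^2 = 0.359609
P(M+6) = 4 × 0.572^1 × 0.428^3 = 0.179385
P(M+8) = 0.428^4 = 0.033556
The M+4 peak is largest (0.359609); scaling to 100 gives 29.8 : 89.1 : 100.0 : 49.9 : 9.3.

29.8 : 89.1 : 100.0 : 49.9 : 9.3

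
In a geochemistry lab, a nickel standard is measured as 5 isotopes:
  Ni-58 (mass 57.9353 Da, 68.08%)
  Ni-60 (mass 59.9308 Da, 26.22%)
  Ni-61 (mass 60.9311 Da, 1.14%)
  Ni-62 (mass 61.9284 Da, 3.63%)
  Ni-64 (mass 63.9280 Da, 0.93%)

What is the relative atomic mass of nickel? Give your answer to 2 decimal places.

58.69 Da

Ar = Σ fᵢ·mᵢ = 0.6808 × 57.9353 + 0.2622 × 59.9308 + 0.0114 × 60.9311 + 0.0363 × 61.9284 + 0.0093 × 63.9280
= 39.44235 + 15.71386 + 0.69461 + 2.24800 + 0.59453 = 58.69335 Da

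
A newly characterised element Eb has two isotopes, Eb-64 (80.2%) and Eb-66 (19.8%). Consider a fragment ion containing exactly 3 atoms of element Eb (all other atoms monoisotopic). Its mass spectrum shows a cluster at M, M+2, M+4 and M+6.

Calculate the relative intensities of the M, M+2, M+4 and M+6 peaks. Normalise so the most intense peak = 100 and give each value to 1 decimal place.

The 3 Eb atoms are independent, so intensities follow the terms of (0.802 + 0.198)^3.
P(M) = 0.802^3 = 0.515850
P(M+2) = 3 × 0.802^2 × 0.198^1 = 0.382063
P(M+4) = 3 × 0.802^1 × 0.198^2 = 0.094325
P(M+6) = 0.198^3 = 0.007762
The M peak is largest (0.515850); scaling to 100 gives 100.0 : 74.1 : 18.3 : 1.5.

100.0 : 74.1 : 18.3 : 1.5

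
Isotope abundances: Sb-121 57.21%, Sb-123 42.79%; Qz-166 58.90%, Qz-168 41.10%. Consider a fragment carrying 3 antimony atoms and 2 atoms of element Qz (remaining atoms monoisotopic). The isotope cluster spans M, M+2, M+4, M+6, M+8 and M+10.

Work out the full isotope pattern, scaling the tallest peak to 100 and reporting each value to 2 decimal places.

Antimony pattern (n=3): 0.18724742 : 0.42015297 : 0.3142518 : 0.07834781
Element Qz pattern (n=2): 0.346921 : 0.484158 : 0.168921
Convolve the two distributions (both contribute in 2-u steps):
  M: 0.18724742×0.346921 = 0.064960
  M+2: 0.18724742×0.484158 + 0.42015297×0.346921 = 0.236417
  M+4: 0.18724742×0.168921 + 0.42015297×0.484158 + 0.3142518×0.346921 = 0.344071
  M+6: 0.42015297×0.168921 + 0.3142518×0.484158 + 0.07834781×0.346921 = 0.250301
  M+8: 0.3142518×0.168921 + 0.07834781×0.484158 = 0.091016
  M+10: 0.07834781×0.168921 = 0.013235
Scale to base peak (0.344071) = 100: 18.88 : 68.71 : 100.00 : 72.75 : 26.45 : 3.85

18.88 : 68.71 : 100.00 : 72.75 : 26.45 : 3.85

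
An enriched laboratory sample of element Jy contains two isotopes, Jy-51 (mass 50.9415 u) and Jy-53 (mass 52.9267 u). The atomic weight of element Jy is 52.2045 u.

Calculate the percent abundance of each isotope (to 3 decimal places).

Writing the weighted mean with unknown fraction x of Jy-51:
50.9415·x + 52.9267·(1 − x) = 52.2045
(50.9415 − 52.9267)·x = 52.2045 − 52.9267
x = -0.7222 / -1.9852 = 0.36379 → 36.379% Jy-51, 63.621% Jy-53.

Jy-51: 36.379%, Jy-53: 63.621%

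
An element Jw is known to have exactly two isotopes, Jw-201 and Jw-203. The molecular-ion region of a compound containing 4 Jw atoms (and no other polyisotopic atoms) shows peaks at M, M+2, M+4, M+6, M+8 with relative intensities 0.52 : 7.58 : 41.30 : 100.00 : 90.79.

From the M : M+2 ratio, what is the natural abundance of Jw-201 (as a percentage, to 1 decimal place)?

If p is the fraction of Jw that is Jw-201, then I(M+2)/I(M) = [C(4,1)·p^3·(1−p)] / p^4 = 4·(1−p)/p = 7.58/0.52 = 14.5769
(1−p)/p = 14.5769/4 = 3.6442  ⇒  p = 1/(1 + 3.6442) = 0.2153
Jw-201: 21.5%, Jw-203: 78.5%.

21.5%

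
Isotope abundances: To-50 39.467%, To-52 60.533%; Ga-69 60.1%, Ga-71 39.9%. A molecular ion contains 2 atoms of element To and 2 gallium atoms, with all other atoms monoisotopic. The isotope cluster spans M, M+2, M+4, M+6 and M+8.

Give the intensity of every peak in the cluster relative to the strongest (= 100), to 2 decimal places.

14.56 : 64.01 : 100.00 : 65.18 : 15.10

Element To pattern (n=2): 0.15576441 : 0.47781118 : 0.36642441
Gallium pattern (n=2): 0.361201 : 0.479598 : 0.159201
Convolve the two distributions (both contribute in 2-u steps):
  M: 0.15576441×0.361201 = 0.056262
  M+2: 0.15576441×0.479598 + 0.47781118×0.361201 = 0.247290
  M+4: 0.15576441×0.159201 + 0.47781118×0.479598 + 0.36642441×0.361201 = 0.386308
  M+6: 0.47781118×0.159201 + 0.36642441×0.479598 = 0.251804
  M+8: 0.36642441×0.159201 = 0.058335
Scale to base peak (0.386308) = 100: 14.56 : 64.01 : 100.00 : 65.18 : 15.10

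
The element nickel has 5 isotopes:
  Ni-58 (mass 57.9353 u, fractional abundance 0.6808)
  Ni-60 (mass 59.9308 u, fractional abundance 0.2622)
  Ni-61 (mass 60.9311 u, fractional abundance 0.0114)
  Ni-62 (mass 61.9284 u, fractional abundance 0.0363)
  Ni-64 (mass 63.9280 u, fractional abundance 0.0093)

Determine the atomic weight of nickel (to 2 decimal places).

Weight each isotope mass by its fractional abundance: 0.6808 × 57.9353 + 0.2622 × 59.9308 + 0.0114 × 60.9311 + 0.0363 × 61.9284 + 0.0093 × 63.9280
= 39.44235 + 15.71386 + 0.69461 + 2.24800 + 0.59453 = 58.69335 u

58.69 u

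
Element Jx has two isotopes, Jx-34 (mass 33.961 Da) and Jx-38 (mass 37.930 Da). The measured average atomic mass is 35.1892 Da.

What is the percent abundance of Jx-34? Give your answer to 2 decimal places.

69.06%

With x = fraction of Jx-34 (so Jx-38 is 1 − x):
33.961·x + 37.930·(1 − x) = 35.1892
(33.961 − 37.930)·x = 35.1892 − 37.930
x = -2.7408 / -3.969 = 0.69055 → 69.06% Jx-34, 30.94% Jx-38.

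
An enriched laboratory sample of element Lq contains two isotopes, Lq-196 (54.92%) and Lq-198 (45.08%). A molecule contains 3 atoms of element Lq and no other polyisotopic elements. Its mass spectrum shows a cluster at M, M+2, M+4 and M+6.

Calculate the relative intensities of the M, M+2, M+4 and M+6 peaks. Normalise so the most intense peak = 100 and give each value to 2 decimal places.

Expanding (0.5492 + 0.4508)^3:
P(M) = 0.5492^3 = 0.165650
P(M+2) = 3 × 0.5492^2 × 0.4508^1 = 0.407912
P(M+4) = 3 × 0.5492^1 × 0.4508^2 = 0.334826
P(M+6) = 0.4508^3 = 0.091612
The M+2 peak is largest (0.407912); scaling to 100 gives 40.61 : 100.00 : 82.08 : 22.46.

40.61 : 100.00 : 82.08 : 22.46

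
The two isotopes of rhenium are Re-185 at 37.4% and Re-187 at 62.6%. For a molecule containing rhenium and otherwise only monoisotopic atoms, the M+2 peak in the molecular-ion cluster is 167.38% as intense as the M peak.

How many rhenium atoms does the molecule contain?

1

The M+2/M ratio from n Re atoms is n · q/p = n · 0.626/0.374.
n = 1.6738 × 0.374/0.626 = 1.00 ≈ 1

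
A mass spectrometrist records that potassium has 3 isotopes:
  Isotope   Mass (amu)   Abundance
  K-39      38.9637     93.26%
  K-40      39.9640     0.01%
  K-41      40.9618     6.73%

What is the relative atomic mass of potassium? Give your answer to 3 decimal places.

39.098 amu

Weight each isotope mass by its fractional abundance: 0.9326 × 38.9637 + 0.0001 × 39.9640 + 0.0673 × 40.9618
= 36.33755 + 0.00400 + 2.75673 = 39.09828 amu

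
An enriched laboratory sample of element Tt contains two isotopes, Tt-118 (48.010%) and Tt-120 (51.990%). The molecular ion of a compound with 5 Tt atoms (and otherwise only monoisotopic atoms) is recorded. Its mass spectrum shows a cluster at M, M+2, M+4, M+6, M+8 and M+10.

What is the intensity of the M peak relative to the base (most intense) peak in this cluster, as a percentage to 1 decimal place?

7.9%

(0.48010 + 0.51990)^5 gives M 0.0255, M+2 0.1381, M+4 0.2991, M+6 0.3239, M+8 0.1754, M+10 0.0380; the largest is M+6.
P(M+6) = C(5,3) × 0.48010^2 × 0.51990^3 = 10 × 0.23049601 × 0.1405269 = 0.323909 (base)
P(M) = C(5,0) × 0.48010^5 × 0.51990^0 = 1 × 0.02550695 × 1.0000 = 0.025507
Relative intensity = 0.025507 / 0.323909 × 100 = 7.9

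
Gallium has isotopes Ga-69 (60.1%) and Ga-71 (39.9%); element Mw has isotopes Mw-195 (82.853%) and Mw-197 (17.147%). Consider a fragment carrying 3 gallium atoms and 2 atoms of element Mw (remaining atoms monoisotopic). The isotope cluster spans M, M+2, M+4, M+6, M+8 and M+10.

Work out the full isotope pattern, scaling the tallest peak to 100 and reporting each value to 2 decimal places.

41.57 : 100.00 : 91.02 : 38.46 : 7.39 : 0.52

Gallium pattern (n=3): 0.2170818 : 0.4323576 : 0.2870394 : 0.0635212
Element Mw pattern (n=2): 0.68646196 : 0.28413608 : 0.02940196
Convolve the two distributions (both contribute in 2-u steps):
  M: 0.2170818×0.68646196 = 0.149018
  M+2: 0.2170818×0.28413608 + 0.4323576×0.68646196 = 0.358478
  M+4: 0.2170818×0.02940196 + 0.4323576×0.28413608 + 0.2870394×0.68646196 = 0.326273
  M+6: 0.4323576×0.02940196 + 0.2870394×0.28413608 + 0.0635212×0.68646196 = 0.137875
  M+8: 0.2870394×0.02940196 + 0.0635212×0.28413608 = 0.026488
  M+10: 0.0635212×0.02940196 = 0.001868
Scale to base peak (0.358478) = 100: 41.57 : 100.00 : 91.02 : 38.46 : 7.39 : 0.52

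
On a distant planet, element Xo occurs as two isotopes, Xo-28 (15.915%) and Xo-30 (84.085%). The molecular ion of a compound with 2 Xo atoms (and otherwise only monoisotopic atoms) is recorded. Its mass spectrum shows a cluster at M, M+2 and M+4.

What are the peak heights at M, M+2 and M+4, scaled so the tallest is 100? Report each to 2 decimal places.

The 2 Xo atoms are independent, so intensities follow the terms of (0.15915 + 0.84085)^2.
P(M) = 0.15915^2 = 0.025329
P(M+2) = 2 × 0.15915^1 × 0.84085^1 = 0.267643
P(M+4) = 0.84085^2 = 0.707029
The M+4 peak is largest (0.707029); scaling to 100 gives 3.58 : 37.85 : 100.00.

3.58 : 37.85 : 100.00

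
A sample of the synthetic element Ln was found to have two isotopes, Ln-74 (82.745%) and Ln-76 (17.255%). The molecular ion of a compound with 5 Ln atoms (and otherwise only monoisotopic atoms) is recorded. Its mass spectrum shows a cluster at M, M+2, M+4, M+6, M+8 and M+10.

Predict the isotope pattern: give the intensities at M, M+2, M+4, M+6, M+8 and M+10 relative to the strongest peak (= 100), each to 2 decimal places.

Each Ln atom is independently Ln-74 (p = 0.82745) or Ln-76 (q = 0.17255); the cluster is the binomial expansion (p + q)^5.
P(M) = 0.82745^5 = 0.387890
P(M+2) = 5 × 0.82745^4 × 0.17255^1 = 0.404438
P(M+4) = 10 × 0.82745^3 × 0.17255^2 = 0.168677
P(M+6) = 10 × 0.82745^2 × 0.17255^3 = 0.035175
P(M+8) = 5 × 0.82745^1 × 0.17255^4 = 0.003668
P(M+10) = 0.17255^5 = 0.000153
The M+2 peak is largest (0.404438); scaling to 100 gives 95.91 : 100.00 : 41.71 : 8.70 : 0.91 : 0.04.

95.91 : 100.00 : 41.71 : 8.70 : 0.91 : 0.04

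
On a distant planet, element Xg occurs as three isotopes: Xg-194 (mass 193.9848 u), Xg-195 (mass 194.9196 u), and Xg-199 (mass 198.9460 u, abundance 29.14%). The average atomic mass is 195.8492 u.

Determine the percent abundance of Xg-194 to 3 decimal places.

26.069%

Let x and y be the fractions of Xg-194 and Xg-195. Then x + y = 1 − 0.2914 = 0.7086 and 193.9848x + 194.9196y = 195.8492 − 0.2914×198.9460 = 137.8763356.
Substituting: 193.9848x + 194.9196(0.7086 − x) = 137.8763356
(193.9848 − 194.9196)x = -0.24369296  ⇒  x = 0.26069, y = 0.44791
Xg-194: 26.069%, Xg-195: 44.791%.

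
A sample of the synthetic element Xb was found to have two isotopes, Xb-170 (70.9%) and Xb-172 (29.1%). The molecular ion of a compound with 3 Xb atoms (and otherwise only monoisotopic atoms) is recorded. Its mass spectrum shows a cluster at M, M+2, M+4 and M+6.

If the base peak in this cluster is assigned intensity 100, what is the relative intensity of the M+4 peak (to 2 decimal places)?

(0.709 + 0.291)^3 gives M 0.3564, M+2 0.4388, M+4 0.1801, M+6 0.0246; the largest is M+2.
P(M+2) = C(3,1) × 0.709^2 × 0.291^1 = 3 × 0.502681 × 0.2910 = 0.438841 (base)
P(M+4) = C(3,2) × 0.709^1 × 0.291^2 = 3 × 0.7090 × 0.084681 = 0.180116
Relative intensity = 0.180116 / 0.438841 × 100 = 41.04

41.04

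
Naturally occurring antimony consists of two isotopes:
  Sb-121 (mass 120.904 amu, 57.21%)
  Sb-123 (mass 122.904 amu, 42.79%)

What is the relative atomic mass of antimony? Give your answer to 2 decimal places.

121.76 amu

Weight each isotope mass by its fractional abundance: 0.5721 × 120.904 + 0.4279 × 122.904
= 69.1692 + 52.5906 = 121.7598 amu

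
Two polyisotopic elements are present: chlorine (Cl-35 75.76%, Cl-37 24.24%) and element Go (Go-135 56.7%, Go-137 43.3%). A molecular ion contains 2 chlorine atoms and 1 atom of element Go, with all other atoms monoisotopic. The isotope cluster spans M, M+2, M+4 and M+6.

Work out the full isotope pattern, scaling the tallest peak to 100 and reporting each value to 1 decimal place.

71.2 : 100.0 : 42.1 : 5.6

Chlorine pattern (n=2): 0.57395776 : 0.36728448 : 0.05875776
Element Go pattern (n=1): 0.5670 : 0.4330
Convolve the two distributions (both contribute in 2-u steps):
  M: 0.57395776×0.5670 = 0.325434
  M+2: 0.57395776×0.4330 + 0.36728448×0.5670 = 0.456774
  M+4: 0.36728448×0.4330 + 0.05875776×0.5670 = 0.192350
  M+6: 0.05875776×0.4330 = 0.025442
Scale to base peak (0.456774) = 100: 71.2 : 100.0 : 42.1 : 5.6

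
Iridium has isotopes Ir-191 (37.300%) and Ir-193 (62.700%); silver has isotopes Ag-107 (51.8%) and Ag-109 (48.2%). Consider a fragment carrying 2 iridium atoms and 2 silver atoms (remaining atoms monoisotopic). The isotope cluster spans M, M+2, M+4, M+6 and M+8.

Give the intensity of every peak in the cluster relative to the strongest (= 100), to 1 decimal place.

10.1 : 52.5 : 100.0 : 82.1 : 24.6

Iridium pattern (n=2): 0.139129 : 0.467742 : 0.393129
Silver pattern (n=2): 0.268324 : 0.499352 : 0.232324
Convolve the two distributions (both contribute in 2-u steps):
  M: 0.139129×0.268324 = 0.037332
  M+2: 0.139129×0.499352 + 0.467742×0.268324 = 0.194981
  M+4: 0.139129×0.232324 + 0.467742×0.499352 + 0.393129×0.268324 = 0.371377
  M+6: 0.467742×0.232324 + 0.393129×0.499352 = 0.304977
  M+8: 0.393129×0.232324 = 0.091333
Scale to base peak (0.371377) = 100: 10.1 : 52.5 : 100.0 : 82.1 : 24.6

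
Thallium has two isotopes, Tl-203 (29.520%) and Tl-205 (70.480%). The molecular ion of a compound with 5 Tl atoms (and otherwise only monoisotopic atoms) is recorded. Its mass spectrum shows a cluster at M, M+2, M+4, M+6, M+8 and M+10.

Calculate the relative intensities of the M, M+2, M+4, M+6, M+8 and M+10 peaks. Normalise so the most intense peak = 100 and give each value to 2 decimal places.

0.62 : 7.35 : 35.09 : 83.77 : 100.00 : 47.75

Each Tl atom is independently Tl-203 (p = 0.29520) or Tl-205 (q = 0.70480); the cluster is the binomial expansion (p + q)^5.
P(M) = 0.29520^5 = 0.002242
P(M+2) = 5 × 0.29520^4 × 0.70480^1 = 0.026761
P(M+4) = 10 × 0.29520^3 × 0.70480^2 = 0.127785
P(M+6) = 10 × 0.29520^2 × 0.70480^3 = 0.305092
P(M+8) = 5 × 0.29520^1 × 0.70480^4 = 0.364208
P(M+10) = 0.70480^5 = 0.173912
The M+8 peak is largest (0.364208); scaling to 100 gives 0.62 : 7.35 : 35.09 : 83.77 : 100.00 : 47.75.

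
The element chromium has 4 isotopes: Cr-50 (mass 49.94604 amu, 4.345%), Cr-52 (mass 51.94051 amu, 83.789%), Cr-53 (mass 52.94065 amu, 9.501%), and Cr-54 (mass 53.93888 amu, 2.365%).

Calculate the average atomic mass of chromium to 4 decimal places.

51.9961 amu

Weight each isotope mass by its fractional abundance: 0.04345 × 49.94604 + 0.83789 × 51.94051 + 0.09501 × 52.94065 + 0.02365 × 53.93888
= 2.170155 + 43.520434 + 5.029891 + 1.275655 = 51.996135 amu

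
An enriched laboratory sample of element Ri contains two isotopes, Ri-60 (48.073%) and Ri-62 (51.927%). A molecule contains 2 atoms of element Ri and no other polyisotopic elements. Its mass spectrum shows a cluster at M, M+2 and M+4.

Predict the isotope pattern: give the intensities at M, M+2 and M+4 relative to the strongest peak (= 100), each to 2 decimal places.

Each Ri atom is independently Ri-60 (p = 0.48073) or Ri-62 (q = 0.51927); the cluster is the binomial expansion (p + q)^2.
P(M) = 0.48073^2 = 0.231101
P(M+2) = 2 × 0.48073^1 × 0.51927^1 = 0.499257
P(M+4) = 0.51927^2 = 0.269641
The M+2 peak is largest (0.499257); scaling to 100 gives 46.29 : 100.00 : 54.01.

46.29 : 100.00 : 54.01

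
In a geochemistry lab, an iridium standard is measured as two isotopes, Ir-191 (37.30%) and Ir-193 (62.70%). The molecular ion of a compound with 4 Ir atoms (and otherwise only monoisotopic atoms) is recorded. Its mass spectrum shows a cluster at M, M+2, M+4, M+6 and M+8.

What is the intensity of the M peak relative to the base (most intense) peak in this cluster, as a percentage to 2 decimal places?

(0.3730 + 0.6270)^4 gives M 0.0194, M+2 0.1302, M+4 0.3282, M+6 0.3678, M+8 0.1546; the largest is M+6.
P(M+6) = C(4,3) × 0.3730^1 × 0.6270^3 = 4 × 0.3730 × 0.24649188 = 0.367766 (base)
P(M) = C(4,0) × 0.3730^4 × 0.6270^0 = 1 × 0.01935688 × 1.0000 = 0.019357
Relative intensity = 0.019357 / 0.367766 × 100 = 5.26

5.26%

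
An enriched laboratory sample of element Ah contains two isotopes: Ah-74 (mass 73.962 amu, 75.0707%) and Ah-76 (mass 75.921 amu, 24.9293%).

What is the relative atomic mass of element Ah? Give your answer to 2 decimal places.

74.45 amu

The abundance-weighted mean is 0.750707 × 73.962 + 0.249293 × 75.921
= 55.5238 + 18.9266 = 74.4504 amu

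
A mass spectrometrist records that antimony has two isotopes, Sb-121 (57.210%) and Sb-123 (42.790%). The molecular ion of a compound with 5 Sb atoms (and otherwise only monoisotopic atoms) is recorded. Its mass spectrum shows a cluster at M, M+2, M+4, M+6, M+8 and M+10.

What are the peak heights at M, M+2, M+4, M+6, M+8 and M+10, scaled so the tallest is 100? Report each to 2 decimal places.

17.88 : 66.85 : 100.00 : 74.79 : 27.97 : 4.18

The 5 Sb atoms are independent, so intensities follow the terms of (0.57210 + 0.42790)^5.
P(M) = 0.57210^5 = 0.061286
P(M+2) = 5 × 0.57210^4 × 0.42790^1 = 0.229192
P(M+4) = 10 × 0.57210^3 × 0.42790^2 = 0.342847
P(M+6) = 10 × 0.57210^2 × 0.42790^3 = 0.256431
P(M+8) = 5 × 0.57210^1 × 0.42790^4 = 0.095898
P(M+10) = 0.42790^5 = 0.014345
The M+4 peak is largest (0.342847); scaling to 100 gives 17.88 : 66.85 : 100.00 : 74.79 : 27.97 : 4.18.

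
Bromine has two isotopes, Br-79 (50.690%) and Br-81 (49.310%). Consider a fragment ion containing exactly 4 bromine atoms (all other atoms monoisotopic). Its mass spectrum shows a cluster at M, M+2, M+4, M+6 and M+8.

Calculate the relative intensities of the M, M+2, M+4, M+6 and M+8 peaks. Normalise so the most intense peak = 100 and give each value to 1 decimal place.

17.6 : 68.5 : 100.0 : 64.9 : 15.8

The 4 Br atoms are independent, so intensities follow the terms of (0.50690 + 0.49310)^4.
P(M) = 0.50690^4 = 0.066022
P(M+2) = 4 × 0.50690^3 × 0.49310^1 = 0.256899
P(M+4) = 6 × 0.50690^2 × 0.49310^2 = 0.374857
P(M+6) = 4 × 0.50690^1 × 0.49310^3 = 0.243101
P(M+8) = 0.49310^4 = 0.059121
The M+4 peak is largest (0.374857); scaling to 100 gives 17.6 : 68.5 : 100.0 : 64.9 : 15.8.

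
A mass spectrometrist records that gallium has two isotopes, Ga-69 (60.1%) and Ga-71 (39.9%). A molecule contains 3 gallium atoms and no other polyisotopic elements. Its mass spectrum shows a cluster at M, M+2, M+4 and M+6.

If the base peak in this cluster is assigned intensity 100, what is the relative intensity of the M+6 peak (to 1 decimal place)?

(0.601 + 0.399)^3 gives M 0.2171, M+2 0.4324, M+4 0.2870, M+6 0.0635; the largest is M+2.
P(M+2) = C(3,1) × 0.601^2 × 0.399^1 = 3 × 0.361201 × 0.3990 = 0.432358 (base)
P(M+6) = C(3,3) × 0.601^0 × 0.399^3 = 1 × 1.0000 × 0.0635212 = 0.063521
Relative intensity = 0.063521 / 0.432358 × 100 = 14.7

14.7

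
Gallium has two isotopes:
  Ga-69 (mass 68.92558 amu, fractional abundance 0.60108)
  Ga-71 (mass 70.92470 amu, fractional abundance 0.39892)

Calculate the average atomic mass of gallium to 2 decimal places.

69.72 amu

Average mass = Σ (abundance × isotope mass) = 0.60108 × 68.92558 + 0.39892 × 70.92470
= 41.429788 + 28.293281 = 69.723069 amu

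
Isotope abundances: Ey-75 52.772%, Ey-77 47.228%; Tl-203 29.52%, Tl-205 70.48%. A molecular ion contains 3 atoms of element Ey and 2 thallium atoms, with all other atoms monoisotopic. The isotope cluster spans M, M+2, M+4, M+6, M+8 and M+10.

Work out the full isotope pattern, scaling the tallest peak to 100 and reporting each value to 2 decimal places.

3.64 : 27.13 : 76.10 : 100.00 : 62.26 : 14.86

Element Ey pattern (n=3): 0.1469639 : 0.3945735 : 0.3531213 : 0.1053413
Thallium pattern (n=2): 0.08714304 : 0.41611392 : 0.49674304
Convolve the two distributions (both contribute in 2-u steps):
  M: 0.1469639×0.08714304 = 0.012807
  M+2: 0.1469639×0.41611392 + 0.3945735×0.08714304 = 0.095538
  M+4: 0.1469639×0.49674304 + 0.3945735×0.41611392 + 0.3531213×0.08714304 = 0.267963
  M+6: 0.3945735×0.49674304 + 0.3531213×0.41611392 + 0.1053413×0.08714304 = 0.352120
  M+8: 0.3531213×0.49674304 + 0.1053413×0.41611392 = 0.219245
  M+10: 0.1053413×0.49674304 = 0.052328
Scale to base peak (0.352120) = 100: 3.64 : 27.13 : 76.10 : 100.00 : 62.26 : 14.86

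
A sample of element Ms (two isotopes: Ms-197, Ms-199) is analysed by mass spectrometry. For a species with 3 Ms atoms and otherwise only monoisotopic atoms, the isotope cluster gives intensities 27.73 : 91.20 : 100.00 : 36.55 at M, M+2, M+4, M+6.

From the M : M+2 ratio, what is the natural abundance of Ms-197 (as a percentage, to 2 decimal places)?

If p is the fraction of Ms that is Ms-197, then I(M+2)/I(M) = [C(3,1)·p^2·(1−p)] / p^3 = 3·(1−p)/p = 91.20/27.73 = 3.2889
(1−p)/p = 3.2889/3 = 1.0963  ⇒  p = 1/(1 + 1.0963) = 0.4770
Ms-197: 47.70%, Ms-199: 52.30%.

47.70%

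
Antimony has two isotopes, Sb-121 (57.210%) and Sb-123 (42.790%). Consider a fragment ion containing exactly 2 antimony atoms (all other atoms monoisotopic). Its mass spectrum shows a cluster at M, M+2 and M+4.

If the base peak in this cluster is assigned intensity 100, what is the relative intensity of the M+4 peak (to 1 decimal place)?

Binomial terms of (0.57210 + 0.42790)^2: M 0.3273, M+2 0.4896, M+4 0.1831 → M+2 is the base peak.
P(M+2) = C(2,1) × 0.57210^1 × 0.42790^1 = 2 × 0.5721 × 0.4279 = 0.489603 (base)
P(M+4) = C(2,2) × 0.57210^0 × 0.42790^2 = 1 × 1.0000 × 0.18309841 = 0.183098
Relative intensity = 0.183098 / 0.489603 × 100 = 37.4

37.4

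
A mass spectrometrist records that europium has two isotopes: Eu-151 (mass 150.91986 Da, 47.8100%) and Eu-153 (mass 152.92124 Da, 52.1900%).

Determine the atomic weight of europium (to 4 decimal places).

151.9644 Da

The abundance-weighted mean is 0.478100 × 150.91986 + 0.521900 × 152.92124
= 72.154785 + 79.809595 = 151.964380 Da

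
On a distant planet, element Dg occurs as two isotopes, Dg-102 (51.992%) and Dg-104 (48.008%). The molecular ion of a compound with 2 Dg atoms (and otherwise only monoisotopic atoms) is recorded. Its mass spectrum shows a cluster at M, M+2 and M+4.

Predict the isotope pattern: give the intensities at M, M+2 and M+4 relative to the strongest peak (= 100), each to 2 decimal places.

54.15 : 100.00 : 46.17

Expanding (0.51992 + 0.48008)^2:
P(M) = 0.51992^2 = 0.270317
P(M+2) = 2 × 0.51992^1 × 0.48008^1 = 0.499206
P(M+4) = 0.48008^2 = 0.230477
The M+2 peak is largest (0.499206); scaling to 100 gives 54.15 : 100.00 : 46.17.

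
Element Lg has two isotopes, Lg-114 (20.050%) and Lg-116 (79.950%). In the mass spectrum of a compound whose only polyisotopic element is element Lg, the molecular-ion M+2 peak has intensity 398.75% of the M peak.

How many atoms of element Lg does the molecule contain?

With n Lg atoms, P(M+2)/P(M) = C(n,1)·p^(n−1)q / p^n = n·q/p = n · 0.79950/0.20050.
n = 3.9875 × 0.20050/0.79950 = 1.00 ≈ 1

1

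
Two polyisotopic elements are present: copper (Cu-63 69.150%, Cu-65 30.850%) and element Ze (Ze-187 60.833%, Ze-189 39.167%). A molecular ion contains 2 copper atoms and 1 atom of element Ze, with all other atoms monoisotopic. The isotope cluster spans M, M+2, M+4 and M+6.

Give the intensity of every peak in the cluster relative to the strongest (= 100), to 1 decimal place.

65.1 : 100.0 : 50.4 : 8.3

Copper pattern (n=2): 0.47817225 : 0.4266555 : 0.09517225
Element Ze pattern (n=1): 0.60833 : 0.39167
Convolve the two distributions (both contribute in 2-u steps):
  M: 0.47817225×0.60833 = 0.290887
  M+2: 0.47817225×0.39167 + 0.4266555×0.60833 = 0.446833
  M+4: 0.4266555×0.39167 + 0.09517225×0.60833 = 0.225004
  M+6: 0.09517225×0.39167 = 0.037276
Scale to base peak (0.446833) = 100: 65.1 : 100.0 : 50.4 : 8.3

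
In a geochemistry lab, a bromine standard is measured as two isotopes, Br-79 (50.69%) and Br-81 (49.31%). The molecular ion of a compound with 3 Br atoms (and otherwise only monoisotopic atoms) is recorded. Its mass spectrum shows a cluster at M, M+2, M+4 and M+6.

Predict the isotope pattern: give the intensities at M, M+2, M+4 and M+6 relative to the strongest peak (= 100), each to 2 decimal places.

The 3 Br atoms are independent, so intensities follow the terms of (0.5069 + 0.4931)^3.
P(M) = 0.5069^3 = 0.130247
P(M+2) = 3 × 0.5069^2 × 0.4931^1 = 0.380103
P(M+4) = 3 × 0.5069^1 × 0.4931^2 = 0.369755
P(M+6) = 0.4931^3 = 0.119896
The M+2 peak is largest (0.380103); scaling to 100 gives 34.27 : 100.00 : 97.28 : 31.54.

34.27 : 100.00 : 97.28 : 31.54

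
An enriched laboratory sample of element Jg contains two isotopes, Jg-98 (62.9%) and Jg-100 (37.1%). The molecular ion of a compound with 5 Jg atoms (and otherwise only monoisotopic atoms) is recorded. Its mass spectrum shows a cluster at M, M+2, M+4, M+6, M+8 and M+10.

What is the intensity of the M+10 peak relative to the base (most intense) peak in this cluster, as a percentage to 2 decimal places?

(0.629 + 0.371)^5 gives M 0.0985, M+2 0.2904, M+4 0.3425, M+6 0.2020, M+8 0.0596, M+10 0.0070; the largest is M+4.
P(M+4) = C(5,2) × 0.629^3 × 0.371^2 = 10 × 0.24885819 × 0.137641 = 0.342531 (base)
P(M+10) = C(5,5) × 0.629^0 × 0.371^5 = 1 × 1.0000 × 0.00702861 = 0.007029
Relative intensity = 0.007029 / 0.342531 × 100 = 2.05

2.05%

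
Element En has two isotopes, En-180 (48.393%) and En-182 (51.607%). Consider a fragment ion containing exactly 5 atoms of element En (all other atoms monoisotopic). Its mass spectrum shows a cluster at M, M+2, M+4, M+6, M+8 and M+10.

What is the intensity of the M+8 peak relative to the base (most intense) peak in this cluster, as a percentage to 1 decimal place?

Term probabilities: M 0.0265, M+2 0.1415, M+4 0.3018, M+6 0.3219, M+8 0.1716, M+10 0.0366. Base peak = M+6.
P(M+6) = C(5,3) × 0.48393^2 × 0.51607^3 = 10 × 0.23418824 × 0.13744402 = 0.321878 (base)
P(M+8) = C(5,4) × 0.48393^1 × 0.51607^4 = 5 × 0.48393 × 0.07093073 = 0.171628
Relative intensity = 0.171628 / 0.321878 × 100 = 53.3

53.3%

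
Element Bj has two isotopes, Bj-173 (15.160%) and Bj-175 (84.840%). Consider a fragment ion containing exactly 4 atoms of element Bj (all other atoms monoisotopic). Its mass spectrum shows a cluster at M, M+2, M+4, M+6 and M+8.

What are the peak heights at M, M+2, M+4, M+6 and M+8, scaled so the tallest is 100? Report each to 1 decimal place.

0.1 : 2.3 : 19.2 : 71.5 : 100.0

The 4 Bj atoms are independent, so intensities follow the terms of (0.15160 + 0.84840)^4.
P(M) = 0.15160^4 = 0.000528
P(M+2) = 4 × 0.15160^3 × 0.84840^1 = 0.011824
P(M+4) = 6 × 0.15160^2 × 0.84840^2 = 0.099255
P(M+6) = 4 × 0.15160^1 × 0.84840^3 = 0.370306
P(M+8) = 0.84840^4 = 0.518087
The M+8 peak is largest (0.518087); scaling to 100 gives 0.1 : 2.3 : 19.2 : 71.5 : 100.0.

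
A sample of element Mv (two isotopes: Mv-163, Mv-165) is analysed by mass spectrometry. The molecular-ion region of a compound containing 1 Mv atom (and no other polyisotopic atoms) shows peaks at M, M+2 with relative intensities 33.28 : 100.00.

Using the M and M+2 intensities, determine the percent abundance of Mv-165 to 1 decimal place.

75.0%

Let p = fractional abundance of Mv-163. I(M+2)/I(M) = [C(1,1)·p^0·(1−p)] / p^1 = 1·(1−p)/p = 100.00/33.28 = 3.0048
(1−p)/p = 3.0048/1 = 3.0048  ⇒  p = 1/(1 + 3.0048) = 0.2497
Mv-163: 25.0%, Mv-165: 75.0%.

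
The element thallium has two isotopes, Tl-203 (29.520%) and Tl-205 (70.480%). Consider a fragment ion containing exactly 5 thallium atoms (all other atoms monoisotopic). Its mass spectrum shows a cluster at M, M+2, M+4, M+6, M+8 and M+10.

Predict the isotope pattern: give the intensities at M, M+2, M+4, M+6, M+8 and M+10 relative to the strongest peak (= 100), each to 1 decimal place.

The 5 Tl atoms are independent, so intensities follow the terms of (0.29520 + 0.70480)^5.
P(M) = 0.29520^5 = 0.002242
P(M+2) = 5 × 0.29520^4 × 0.70480^1 = 0.026761
P(M+4) = 10 × 0.29520^3 × 0.70480^2 = 0.127785
P(M+6) = 10 × 0.29520^2 × 0.70480^3 = 0.305092
P(M+8) = 5 × 0.29520^1 × 0.70480^4 = 0.364208
P(M+10) = 0.70480^5 = 0.173912
The M+8 peak is largest (0.364208); scaling to 100 gives 0.6 : 7.3 : 35.1 : 83.8 : 100.0 : 47.8.

0.6 : 7.3 : 35.1 : 83.8 : 100.0 : 47.8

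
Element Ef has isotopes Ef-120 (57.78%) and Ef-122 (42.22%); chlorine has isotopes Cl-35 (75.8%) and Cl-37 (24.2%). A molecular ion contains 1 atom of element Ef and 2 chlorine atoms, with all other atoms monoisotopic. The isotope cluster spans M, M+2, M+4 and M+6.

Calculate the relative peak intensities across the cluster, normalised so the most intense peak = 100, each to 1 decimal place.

Element Ef pattern (n=1): 0.5778 : 0.4222
Chlorine pattern (n=2): 0.574564 : 0.366872 : 0.058564
Convolve the two distributions (both contribute in 2-u steps):
  M: 0.5778×0.574564 = 0.331983
  M+2: 0.5778×0.366872 + 0.4222×0.574564 = 0.454560
  M+4: 0.5778×0.058564 + 0.4222×0.366872 = 0.188732
  M+6: 0.4222×0.058564 = 0.024726
Scale to base peak (0.454560) = 100: 73.0 : 100.0 : 41.5 : 5.4

73.0 : 100.0 : 41.5 : 5.4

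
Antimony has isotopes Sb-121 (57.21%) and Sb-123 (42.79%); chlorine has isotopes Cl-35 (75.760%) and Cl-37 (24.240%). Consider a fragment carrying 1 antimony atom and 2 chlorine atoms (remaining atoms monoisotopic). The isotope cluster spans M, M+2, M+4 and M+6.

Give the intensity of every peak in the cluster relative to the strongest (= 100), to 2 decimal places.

72.05 : 100.00 : 41.86 : 5.52

Antimony pattern (n=1): 0.5721 : 0.4279
Chlorine pattern (n=2): 0.57395776 : 0.36728448 : 0.05875776
Convolve the two distributions (both contribute in 2-u steps):
  M: 0.5721×0.57395776 = 0.328361
  M+2: 0.5721×0.36728448 + 0.4279×0.57395776 = 0.455720
  M+4: 0.5721×0.05875776 + 0.4279×0.36728448 = 0.190776
  M+6: 0.4279×0.05875776 = 0.025142
Scale to base peak (0.455720) = 100: 72.05 : 100.00 : 41.86 : 5.52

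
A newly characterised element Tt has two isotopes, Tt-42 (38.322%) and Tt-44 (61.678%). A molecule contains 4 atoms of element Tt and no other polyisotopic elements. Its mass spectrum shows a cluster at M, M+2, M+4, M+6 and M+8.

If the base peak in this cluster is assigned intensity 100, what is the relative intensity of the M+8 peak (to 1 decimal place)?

40.2

Term probabilities: M 0.0216, M+2 0.1388, M+4 0.3352, M+6 0.3597, M+8 0.1447. Base peak = M+6.
P(M+6) = C(4,3) × 0.38322^1 × 0.61678^3 = 4 × 0.38322 × 0.23463395 = 0.359666 (base)
P(M+8) = C(4,4) × 0.38322^0 × 0.61678^4 = 1 × 1.0000 × 0.14471753 = 0.144718
Relative intensity = 0.144718 / 0.359666 × 100 = 40.2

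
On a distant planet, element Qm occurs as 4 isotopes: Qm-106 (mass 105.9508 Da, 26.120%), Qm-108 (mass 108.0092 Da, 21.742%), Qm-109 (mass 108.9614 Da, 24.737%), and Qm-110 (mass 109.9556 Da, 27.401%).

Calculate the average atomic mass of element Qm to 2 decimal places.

The abundance-weighted mean is 0.26120 × 105.9508 + 0.21742 × 108.0092 + 0.24737 × 108.9614 + 0.27401 × 109.9556
= 27.67435 + 23.48336 + 26.95378 + 30.12893 = 108.24042 Da

108.24 Da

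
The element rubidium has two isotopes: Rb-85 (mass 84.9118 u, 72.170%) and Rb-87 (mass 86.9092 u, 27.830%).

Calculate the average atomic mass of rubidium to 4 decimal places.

85.4677 u

Average mass = Σ (abundance × isotope mass) = 0.72170 × 84.9118 + 0.27830 × 86.9092
= 61.28085 + 24.18683 = 85.46768 u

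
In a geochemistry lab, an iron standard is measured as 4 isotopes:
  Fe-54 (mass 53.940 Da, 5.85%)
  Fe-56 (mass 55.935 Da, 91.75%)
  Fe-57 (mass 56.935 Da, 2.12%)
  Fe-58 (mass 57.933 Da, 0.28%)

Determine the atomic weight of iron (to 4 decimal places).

55.8451 Da

Weight each isotope mass by its fractional abundance: 0.0585 × 53.940 + 0.9175 × 55.935 + 0.0212 × 56.935 + 0.0028 × 57.933
= 3.15549 + 51.32036 + 1.20702 + 0.16221 = 55.84508 Da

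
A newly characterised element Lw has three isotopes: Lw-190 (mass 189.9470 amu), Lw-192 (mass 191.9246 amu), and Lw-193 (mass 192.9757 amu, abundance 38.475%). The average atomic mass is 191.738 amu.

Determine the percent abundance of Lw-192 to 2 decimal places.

31.64%

The remaining 61.525% is split between Lw-190 (fraction x) and Lw-192 (fraction 0.61525 − x).
Substituting: 189.9470x + 191.9246(0.61525 − x) = 117.490599425
(189.9470 − 191.9246)x = -0.591010725  ⇒  x = 0.29885, y = 0.31640
Lw-190: 29.89%, Lw-192: 31.64%.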